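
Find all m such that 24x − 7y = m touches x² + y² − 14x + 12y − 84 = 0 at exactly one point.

m = −115 or m = 535

For a tangent, require d(centre, line) = r = 13.
|24·7 − 7·(−6) − m| / √625 = 13
|m − (210)| = 13·25, so m = 535 or m = −115.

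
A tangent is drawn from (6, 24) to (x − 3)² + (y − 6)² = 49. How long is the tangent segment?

Centre (3, 6), r² = 49. |PO|² = (3)² + (18)² = 333.
The tangent meets the radius at right angles, so tangent² = |PO|² − r² = 333 − 49 = 284.

2√71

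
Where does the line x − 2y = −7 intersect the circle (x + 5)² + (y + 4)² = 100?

Express y = (7 + x)/2 and substitute into the circle:
5x² + 70x − 75 = 0  ⟹  x² + 14x − 15 = 0
x = 1 or x = −15, giving (1, 4) and (−15, −4).

(−15, −4) and (1, 4)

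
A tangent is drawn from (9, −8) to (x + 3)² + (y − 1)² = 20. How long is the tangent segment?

The centre is (−3, 1) and r = 2√5. The square of the distance from P to the centre is 144 + 81 = 225.
The tangent meets the radius at right angles, so tangent² = |PO|² − r² = 225 − 20 = 205.

√205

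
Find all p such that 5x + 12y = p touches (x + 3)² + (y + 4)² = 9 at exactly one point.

p = −102 or p = −24

The line touches the circle iff its distance from (−3, −4) is 3:
|5·(−3) + 12·(−4) − p| / √169 = 3
|p − (−63)| = 3·13, so p = −24 or p = −102.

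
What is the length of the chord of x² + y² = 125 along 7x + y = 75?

5√2

From the line, y = −7x + 75. Substituting:
50x² − 1050x + 5500 = 0  ⟹  x² − 21x + 110 = 0
x = 11 or x = 10, giving (11, −2) and (10, 5).
Chord length = distance between (11, −2) and (10, 5) = √50 = 5√2.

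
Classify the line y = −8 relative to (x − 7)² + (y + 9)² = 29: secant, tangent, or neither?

Centre (7, −9), r² = 29. Distance² from centre to line = (−1)² = 1.
Since d² < r², the line cuts the circle twice.

secant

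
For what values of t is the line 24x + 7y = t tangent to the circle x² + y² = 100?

For a tangent, require d(centre, line) = r = 10.
|24·0 + 7·0 − t| / √625 = 10
|t| = 10·25, so t = 250 or t = −250.

t = −250 or t = 250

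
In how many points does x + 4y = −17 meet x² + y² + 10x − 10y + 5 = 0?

Centre (−5, 5), r² = 45. Distance² from centre to line = (32)²/17 = 1024/17.
Since d² > r², the line lies outside the circle.

0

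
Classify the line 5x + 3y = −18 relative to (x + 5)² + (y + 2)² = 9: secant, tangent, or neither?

d² = (5·(−5) + 3·(−2) − (−18))²/34 = 169/34; r² = 9.
Since d² < r², the line cuts the circle twice.

secant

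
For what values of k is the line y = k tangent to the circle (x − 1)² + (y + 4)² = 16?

k = −8 or k = 0

Tangency holds when the distance from the centre (1, −4) to the line equals the radius 4:
|0·1 + 1·(−4) − k| / √1 = 4
|k − (−4)| = 4, so k = 0 or k = −8.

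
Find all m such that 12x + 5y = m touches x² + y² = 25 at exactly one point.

Tangency holds when the distance from the centre (0, 0) to the line equals the radius 5:
|12·0 + 5·0 − m| / √169 = 5
|m| = 5·13, so m = 65 or m = −65.

m = −65 or m = 65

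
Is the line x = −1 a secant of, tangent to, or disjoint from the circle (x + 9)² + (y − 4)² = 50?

disjoint

Substituting the line into the circle gives y² − 8y + 30 = 0.
Δ = 64 − 120 = −56.
No real roots: the line does not meet the circle.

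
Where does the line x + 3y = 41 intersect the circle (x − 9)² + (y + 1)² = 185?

(5, 12) and (20, 7)

Substitute y = (41 − x)/3:
10x² − 250x + 1000 = 0  ⟹  x² − 25x + 100 = 0
x = 20 or x = 5, giving (20, 7) and (5, 12).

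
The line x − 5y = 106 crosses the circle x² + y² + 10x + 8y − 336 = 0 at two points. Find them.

(−9, −23) and (6, −20)

Substitute y = (−106 + x)/5:
26x² + 78x − 1404 = 0  ⟹  x² + 3x − 54 = 0
x = 6 or x = −9, giving (6, −20) and (−9, −23).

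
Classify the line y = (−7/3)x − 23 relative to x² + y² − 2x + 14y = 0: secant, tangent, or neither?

neither

Centre (1, −7), r² = 50. Distance² from centre to line = (55)²/58 = 3025/58.
Since d² > r², the line lies outside the circle.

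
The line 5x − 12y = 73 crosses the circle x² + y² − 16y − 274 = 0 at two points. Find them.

Express y = (−73 + 5x)/12 and substitute into the circle:
169x² − 1690x − 20111 = 0  ⟹  x² − 10x − 119 = 0
x = 17 or x = −7, giving (17, 1) and (−7, −9).

(−7, −9) and (17, 1)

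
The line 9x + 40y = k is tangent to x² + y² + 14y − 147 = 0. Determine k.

k = −854 or k = 294

Tangency holds when the distance from the centre (0, −7) to the line equals the radius 14:
|9·0 + 40·(−7) − k| / √1681 = 14
|k − (−280)| = 14·41, so k = 294 or k = −854.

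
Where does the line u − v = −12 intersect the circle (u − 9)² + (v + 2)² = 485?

Substitute v = u + 12:
2u² + 10u − 208 = 0  ⟹  u² + 5u − 104 = 0
u = 8 or u = −13, giving (8, 20) and (−13, −1).

(−13, −1) and (8, 20)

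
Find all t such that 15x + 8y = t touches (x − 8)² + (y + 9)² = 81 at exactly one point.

t = −105 or t = 201

The line touches the circle iff its distance from (8, −9) is 9:
|15·8 + 8·(−9) − t| / √289 = 9
|t − (48)| = 9·17, so t = 201 or t = −105.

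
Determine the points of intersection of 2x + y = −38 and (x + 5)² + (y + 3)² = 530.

(−24, 10) and (−6, −26)

Express y = −2x − 38 and substitute into the circle:
5x² + 150x + 720 = 0  ⟹  x² + 30x + 144 = 0
x = −6 or x = −24, giving (−6, −26) and (−24, 10).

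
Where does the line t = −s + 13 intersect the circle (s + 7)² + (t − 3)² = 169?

From the line, t = −s + 13. Substituting:
2s² − 6s − 20 = 0  ⟹  s² − 3s − 10 = 0
s = 5 or s = −2, giving (5, 8) and (−2, 15).

(−2, 15) and (5, 8)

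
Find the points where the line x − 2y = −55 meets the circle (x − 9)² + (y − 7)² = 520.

(−5, 25) and (3, 29)

Express y = (55 + x)/2 and substitute into the circle:
5x² + 10x − 75 = 0  ⟹  x² + 2x − 15 = 0
x = 3 or x = −5, giving (3, 29) and (−5, 25).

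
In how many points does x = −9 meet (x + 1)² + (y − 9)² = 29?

0

Substituting the line into the circle gives y² − 18y + 116 = 0.
Discriminant = (−18)² − 4·1·(116) = −140 < 0.
No real roots: the line does not meet the circle.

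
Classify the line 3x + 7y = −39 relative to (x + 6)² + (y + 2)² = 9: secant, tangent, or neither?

secant

Substituting the line into the circle gives 58x² + 738x + 1948 = 0.
Δ = 544644 − 451936 = 92708.
Two real roots: the line is a secant.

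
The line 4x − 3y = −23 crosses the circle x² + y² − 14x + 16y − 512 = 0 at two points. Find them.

Express y = (23 + 4x)/3 and substitute into the circle:
25x² + 250x − 2975 = 0  ⟹  x² + 10x − 119 = 0
x = 7 or x = −17, giving (7, 17) and (−17, −15).

(−17, −15) and (7, 17)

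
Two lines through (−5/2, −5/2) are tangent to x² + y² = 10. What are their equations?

3x + y = −10 and x + 3y = −10

Let a tangent through (−5/2, −5/2) have slope m. Its distance from (0, 0) must equal √10:
(5/2m − (5/2))² = 10(m² + 1)
3m² + 10m + 3 = 0, so m = −3 or m = −1/3.
With m = −3: 3x + y = −10. With m = −1/3: x + 3y = −10.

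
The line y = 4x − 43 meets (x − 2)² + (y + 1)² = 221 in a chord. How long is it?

The distance from (2, −1) to the line is 34/√17, and r² = 221.
Chord = 2√(r² − d²) = 2·√(153) = 6√17.

6√17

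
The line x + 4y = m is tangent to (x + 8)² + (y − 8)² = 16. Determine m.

For a tangent, require d(centre, line) = r = 4.
|1·(−8) + 4·8 − m| / √17 = 4
|m − (24)| = 4√17.

m = 24 ± 4√17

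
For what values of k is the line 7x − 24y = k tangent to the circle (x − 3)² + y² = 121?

For a tangent, require d(centre, line) = r = 11.
|7·3 − 24·0 − k| / √625 = 11
|k − (21)| = 11·25, so k = 296 or k = −254.

k = −254 or k = 296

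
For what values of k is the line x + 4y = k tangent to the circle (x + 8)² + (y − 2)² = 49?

Tangency holds when the distance from the centre (−8, 2) to the line equals the radius 7:
|1·(−8) + 4·2 − k| / √17 = 7
|k| = 7√17.

k = ±7√17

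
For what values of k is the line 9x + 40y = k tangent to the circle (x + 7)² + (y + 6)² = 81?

k = −672 or k = 66

Tangency holds when the distance from the centre (−7, −6) to the line equals the radius 9:
|9·(−7) + 40·(−6) − k| / √1681 = 9
|k − (−303)| = 9·41, so k = 66 or k = −672.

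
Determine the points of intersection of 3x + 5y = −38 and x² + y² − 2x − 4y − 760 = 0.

(−26, 8) and (19, −19)

Substitute y = (−38 − 3x)/5:
34x² + 238x − 16796 = 0  ⟹  x² + 7x − 494 = 0
x = 19 or x = −26, giving (19, −19) and (−26, 8).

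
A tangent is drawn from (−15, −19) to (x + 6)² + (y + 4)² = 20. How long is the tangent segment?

With centre O = (−6, −4), |OP|² = 306 and r² = 20.
By the tangent–radius right angle, tangent length = √(|PO|² − r²) = √286.

√286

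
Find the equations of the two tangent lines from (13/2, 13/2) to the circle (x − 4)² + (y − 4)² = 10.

3x + y = 26 and x + 3y = 26

A line y − (13/2) = m(x − (13/2)) is tangent when its distance from (4, 4) is √10:
(−5/2m − (−5/2))² = 10(m² + 1)
3m² + 10m + 3 = 0, so m = −3 or m = −1/3.
Through (13/2, 13/2) these give 3x + y = 26 and x + 3y = 26.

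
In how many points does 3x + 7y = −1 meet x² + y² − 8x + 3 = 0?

Substituting the line into the circle gives 58x² − 386x + 148 = 0.
Δ = 148996 − 34336 = 114660.
Two real roots: the line is a secant.

2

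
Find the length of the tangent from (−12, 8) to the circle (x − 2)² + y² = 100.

4√10

The centre is (2, 0) and r = 10. The square of the distance from P to the centre is 196 + 64 = 260.
Power of the point: PT² = |PO|² − r² = 160, so PT = 4√10.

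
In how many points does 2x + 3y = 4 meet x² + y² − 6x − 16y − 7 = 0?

2

Substituting the line into the circle gives 13x² + 26x − 239 = 0.
Δ = 676 − (−12428) = 13104.
Two real roots: the line is a secant.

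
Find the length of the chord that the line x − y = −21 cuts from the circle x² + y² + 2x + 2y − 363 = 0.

17√2

The distance from (−1, −1) to the line is 21/√2, and r² = 365.
Chord = 2√(r² − d²) = 2·√(289/2) = 17√2.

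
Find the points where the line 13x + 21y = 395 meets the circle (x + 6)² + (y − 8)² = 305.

Express y = (395 − 13x)/21 and substitute into the circle:
610x² − 610x − 67100 = 0  ⟹  x² − x − 110 = 0
x = 11 or x = −10, giving (11, 12) and (−10, 25).

(−10, 25) and (11, 12)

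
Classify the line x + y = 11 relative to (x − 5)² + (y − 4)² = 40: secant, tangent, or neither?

Substituting the line into the circle gives 2x² − 24x + 34 = 0.
Δ = 576 − 272 = 304.
Two real roots: the line is a secant.

secant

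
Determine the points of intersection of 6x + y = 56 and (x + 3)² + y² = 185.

(8, 8) and (10, −4)

Substitute y = −6x + 56:
37x² − 666x + 2960 = 0  ⟹  x² − 18x + 80 = 0
x = 10 or x = 8, giving (10, −4) and (8, 8).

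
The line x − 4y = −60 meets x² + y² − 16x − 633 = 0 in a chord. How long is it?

Centre (8, 0), r² = 697. Perpendicular distance d from centre to line = |68| / √17 = 68/√17.
Chord = 2√(r² − d²) = 2·√(425) = 10√17.

10√17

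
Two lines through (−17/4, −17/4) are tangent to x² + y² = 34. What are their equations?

3x + 5y = −34 and 5x + 3y = −34

Let a tangent through (−17/4, −17/4) have slope m. Its distance from (0, 0) must equal √34:
(17/4m − (17/4))² = 34(m² + 1)
15m² + 34m + 15 = 0, so m = −3/5 or m = −5/3.
Through (−17/4, −17/4) these give 3x + 5y = −34 and 5x + 3y = −34.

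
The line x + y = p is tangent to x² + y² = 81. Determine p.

The line touches the circle iff its distance from (0, 0) is 9:
|1·0 + 1·0 − p| / √2 = 9
|p| = 9√2.

p = ±9√2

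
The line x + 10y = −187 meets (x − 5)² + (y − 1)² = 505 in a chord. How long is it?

2√101

Substitute y = (−187 − x)/10:
101x² − 606x − 9191 = 0  ⟹  x² − 6x − 91 = 0
x = 13 or x = −7, giving (13, −20) and (−7, −18).
Chord length = distance between (13, −20) and (−7, −18) = √404 = 2√101.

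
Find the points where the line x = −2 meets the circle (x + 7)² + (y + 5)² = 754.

(−2, −32) and (−2, 22)

The line gives x = −2. Substituting into the circle:
y² + 10y − 704 = 0
y = 22 or y = −32, giving (−2, 22) and (−2, −32).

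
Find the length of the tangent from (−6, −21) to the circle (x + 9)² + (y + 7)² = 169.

6

With centre O = (−9, −7), |OP|² = 205 and r² = 169.
By the tangent–radius right angle, tangent length = √(|PO|² − r²) = √36 = 6.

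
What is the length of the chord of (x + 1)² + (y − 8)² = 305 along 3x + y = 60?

Express y = −3x + 60 and substitute into the circle:
10x² − 310x + 2400 = 0  ⟹  x² − 31x + 240 = 0
x = 16 or x = 15, giving (16, 12) and (15, 15).
|(16, 12) − (15, 15)| = √((1)² + (−3)²) = √10.

√10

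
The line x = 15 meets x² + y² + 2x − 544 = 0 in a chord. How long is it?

The distance from (−1, 0) to the line is 16, and r² = 545.
Chord = 2√(r² − d²) = 2·√(289) = 34.

34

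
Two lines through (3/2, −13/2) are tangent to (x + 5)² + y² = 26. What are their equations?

Write the tangent as mx − y + (−13/2 − m·(3/2)) = 0 and set its distance from the centre to √26:
[m·(−13/2) − (13/2)]² = 26(m² + 1)
5m² + 26m + 5 = 0, so m = −5 or m = −1/5.
Through (3/2, −13/2) these give 5x + y = 1 and x + 5y = −31.

5x + y = 1 and x + 5y = −31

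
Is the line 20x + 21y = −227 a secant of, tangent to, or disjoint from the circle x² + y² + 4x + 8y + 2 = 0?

secant

Centre (−2, −4), r² = 18. Distance² from centre to line = (103)²/841 = 10609/841.
Since d² < r², the line cuts the circle twice.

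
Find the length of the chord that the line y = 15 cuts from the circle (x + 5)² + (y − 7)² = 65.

Centre (−5, 7), r² = 65. Perpendicular distance d from centre to line = |−8| / √1 = 8.
Half the chord is √(r² − d²) = √(1), so the full chord is 2.

2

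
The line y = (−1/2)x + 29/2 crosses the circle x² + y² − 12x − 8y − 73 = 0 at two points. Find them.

(1, 14) and (17, 6)

Substitute y = (29 − x)/2:
5x² − 90x + 85 = 0  ⟹  x² − 18x + 17 = 0
x = 17 or x = 1, giving (17, 6) and (1, 14).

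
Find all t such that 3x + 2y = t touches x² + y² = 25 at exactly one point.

The line touches the circle iff its distance from (0, 0) is 5:
|3·0 + 2·0 − t| / √13 = 5
|t| = 5√13.

t = ±5√13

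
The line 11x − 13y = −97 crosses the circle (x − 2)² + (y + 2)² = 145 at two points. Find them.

Substitute y = (97 + 11x)/13:
290x² + 2030x − 8700 = 0  ⟹  x² + 7x − 30 = 0
x = 3 or x = −10, giving (3, 10) and (−10, −1).

(−10, −1) and (3, 10)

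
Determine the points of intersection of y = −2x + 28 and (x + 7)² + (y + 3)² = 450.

(8, 12) and (14, 0)

Express y = −2x + 28 and substitute into the circle:
5x² − 110x + 560 = 0  ⟹  x² − 22x + 112 = 0
x = 14 or x = 8, giving (14, 0) and (8, 12).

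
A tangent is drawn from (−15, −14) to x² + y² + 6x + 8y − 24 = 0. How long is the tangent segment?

√195

With centre O = (−3, −4), |OP|² = 244 and r² = 49.
The tangent meets the radius at right angles, so tangent² = |PO|² − r² = 244 − 49 = 195.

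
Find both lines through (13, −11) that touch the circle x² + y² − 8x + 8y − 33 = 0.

A line y − (−11) = m(x − (13)) is tangent when its distance from (4, −4) is √65:
[m·(−9) − (7)]² = 65(m² + 1)
8m² + 63m − 8 = 0, so m = −8 or m = 1/8.
With m = −8: 8x + y = 93. With m = 1/8: x − 8y = 101.

8x + y = 93 and x − 8y = 101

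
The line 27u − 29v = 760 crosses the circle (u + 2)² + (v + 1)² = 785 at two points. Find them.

Substitute v = (−760 + 27u)/29:
1570u² − 36110u − 122460 = 0  ⟹  u² − 23u − 78 = 0
u = 26 or u = −3, giving (26, −2) and (−3, −29).

(−3, −29) and (26, −2)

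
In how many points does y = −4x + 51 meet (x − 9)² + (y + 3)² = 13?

0

d² = (4·9 + 1·(−3) − (51))²/17 = 324/17; r² = 13.
Since d² > r², the line lies outside the circle.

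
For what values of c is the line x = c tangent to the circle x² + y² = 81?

Tangency holds when the distance from the centre (0, 0) to the line equals the radius 9:
|1·0 + 0·0 − c| / √1 = 9
|c| = 9, so c = 9 or c = −9.

c = −9 or c = 9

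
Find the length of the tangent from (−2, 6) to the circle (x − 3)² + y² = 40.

Centre (3, 0), r² = 40. |PO|² = (−5)² + (6)² = 61.
By the tangent–radius right angle, tangent length = √(|PO|² − r²) = √21.

√21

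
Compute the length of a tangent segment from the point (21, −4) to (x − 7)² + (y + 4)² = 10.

√186

The centre is (7, −4) and r = √10. The square of the distance from P to the centre is 196 + 0 = 196.
The tangent meets the radius at right angles, so tangent² = |PO|² − r² = 196 − 10 = 186.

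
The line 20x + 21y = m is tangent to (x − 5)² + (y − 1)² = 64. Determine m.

m = −111 or m = 353

The line touches the circle iff its distance from (5, 1) is 8:
|20·5 + 21·1 − m| / √841 = 8
|m − (121)| = 8·29, so m = 353 or m = −111.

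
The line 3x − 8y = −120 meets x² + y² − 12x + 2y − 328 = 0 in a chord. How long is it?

Centre (6, −1), r² = 365. Perpendicular distance d from centre to line = |146| / √73 = 146/√73.
Chord = 2√(r² − d²) = 2·√(73) = 2√73.

2√73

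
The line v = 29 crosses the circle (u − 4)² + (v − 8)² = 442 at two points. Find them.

Substitute v = 29:
u² − 8u + 15 = 0
u = 5 or u = 3, giving (5, 29) and (3, 29).

(3, 29) and (5, 29)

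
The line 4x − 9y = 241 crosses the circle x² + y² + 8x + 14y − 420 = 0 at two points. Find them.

(−5, −29) and (13, −21)

Express y = (−241 + 4x)/9 and substitute into the circle:
97x² − 776x − 6305 = 0  ⟹  x² − 8x − 65 = 0
x = 13 or x = −5, giving (13, −21) and (−5, −29).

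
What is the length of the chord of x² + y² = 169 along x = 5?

The distance from (0, 0) to the line is 5, and r² = 169.
Chord = 2√(r² − d²) = 2·√(144) = 24.

24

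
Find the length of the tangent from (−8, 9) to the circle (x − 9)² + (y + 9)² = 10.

3√67

With centre O = (9, −9), |OP|² = 613 and r² = 10.
The tangent meets the radius at right angles, so tangent² = |PO|² − r² = 613 − 10 = 603.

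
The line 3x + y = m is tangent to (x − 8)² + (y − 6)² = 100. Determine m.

m = 30 ± 10√10

The line touches the circle iff its distance from (8, 6) is 10:
|3·8 + 1·6 − m| / √10 = 10
|m − (30)| = 10√10.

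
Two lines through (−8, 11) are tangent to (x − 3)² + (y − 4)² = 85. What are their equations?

2x − 9y = −115 and 9x + 2y = −50

Write the tangent as mx − y + (11 − m·(−8)) = 0 and set its distance from the centre to √85:
[m·(11) − (−7)]² = 85(m² + 1)
18m² + 77m − 18 = 0, so m = 2/9 or m = −9/2.
With m = 2/9: 2x − 9y = −115. With m = −9/2: 9x + 2y = −50.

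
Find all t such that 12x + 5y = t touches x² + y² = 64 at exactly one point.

t = −104 or t = 104

Tangency holds when the distance from the centre (0, 0) to the line equals the radius 8:
|12·0 + 5·0 − t| / √169 = 8
|t| = 8·13, so t = 104 or t = −104.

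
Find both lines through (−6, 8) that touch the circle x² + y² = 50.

7x − y = −50 and x + 7y = 50

A line y − (8) = m(x − (−6)) is tangent when its distance from (0, 0) is 5√2:
(6m − (−8))² = 50(m² + 1)
7m² − 48m − 7 = 0, so m = 7 or m = −1/7.
With m = 7: 7x − y = −50. With m = −1/7: x + 7y = 50.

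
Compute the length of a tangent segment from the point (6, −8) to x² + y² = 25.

5√3

With centre O = (0, 0), |OP|² = 100 and r² = 25.
By the tangent–radius right angle, tangent length = √(|PO|² − r²) = √75 = 5√3.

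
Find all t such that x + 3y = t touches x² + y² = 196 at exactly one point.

The line touches the circle iff its distance from (0, 0) is 14:
|1·0 + 3·0 − t| / √10 = 14
|t| = 14√10.

t = ±14√10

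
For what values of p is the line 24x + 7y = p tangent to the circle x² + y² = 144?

p = −300 or p = 300

Tangency holds when the distance from the centre (0, 0) to the line equals the radius 12:
|24·0 + 7·0 − p| / √625 = 12
|p| = 12·25, so p = 300 or p = −300.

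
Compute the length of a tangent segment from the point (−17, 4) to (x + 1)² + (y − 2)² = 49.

Centre (−1, 2), r² = 49. |PO|² = (−16)² + (2)² = 260.
By the tangent–radius right angle, tangent length = √(|PO|² − r²) = √211.

√211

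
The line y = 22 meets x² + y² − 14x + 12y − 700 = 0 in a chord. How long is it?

2

The distance from (7, −6) to the line is 28, and r² = 785.
Half the chord is √(r² − d²) = √(1), so the full chord is 2.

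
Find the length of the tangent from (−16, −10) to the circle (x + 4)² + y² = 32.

2√53

With centre O = (−4, 0), |OP|² = 244 and r² = 32.
By the tangent–radius right angle, tangent length = √(|PO|² − r²) = √212 = 2√53.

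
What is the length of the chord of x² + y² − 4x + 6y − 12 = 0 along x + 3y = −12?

Centre (2, −3), r² = 25. Perpendicular distance d from centre to line = |5| / √10 = 5/√10.
Half the chord is √(r² − d²) = √(45/2), so the full chord is 3√10.

3√10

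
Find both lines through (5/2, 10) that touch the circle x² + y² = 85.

Let a tangent through (5/2, 10) have slope m. Its distance from (0, 0) must equal √85:
[m·(−5/2) − (−10)]² = 85(m² + 1)
63m² + 40m − 12 = 0, so m = −6/7 or m = 2/9.
With m = −6/7: 6x + 7y = 85. With m = 2/9: 2x − 9y = −85.

6x + 7y = 85 and 2x − 9y = −85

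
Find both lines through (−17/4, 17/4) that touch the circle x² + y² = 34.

5x − 3y = −34 and 3x − 5y = −34

A line y − (17/4) = m(x − (−17/4)) is tangent when its distance from (0, 0) is √34:
[m·(17/4) − (−17/4)]² = 34(m² + 1)
15m² − 34m + 15 = 0, so m = 5/3 or m = 3/5.
With m = 5/3: 5x − 3y = −34. With m = 3/5: 3x − 5y = −34.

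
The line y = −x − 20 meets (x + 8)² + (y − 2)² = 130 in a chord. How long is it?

The distance from (−8, 2) to the line is 14/√2, and r² = 130.
Half the chord is √(r² − d²) = √(32), so the full chord is 8√2.

8√2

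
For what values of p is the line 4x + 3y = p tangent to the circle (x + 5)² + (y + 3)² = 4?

p = −39 or p = −19

Tangency holds when the distance from the centre (−5, −3) to the line equals the radius 2:
|4·(−5) + 3·(−3) − p| / √25 = 2
|p − (−29)| = 2·5, so p = −19 or p = −39.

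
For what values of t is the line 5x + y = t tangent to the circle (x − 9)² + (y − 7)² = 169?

t = 52 ± 13√26

The line touches the circle iff its distance from (9, 7) is 13:
|5·9 + 1·7 − t| / √26 = 13
|t − (52)| = 13√26.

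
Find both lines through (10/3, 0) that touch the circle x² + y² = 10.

A line y − (0) = m(x − (10/3)) is tangent when its distance from (0, 0) is √10:
(−10/3m − (0))² = 10(m² + 1)
m² − 9 = 0, so m = −3 or m = 3.
Through (10/3, 0) these give 3x + y = 10 and 3x − y = 10.

3x + y = 10 and 3x − y = 10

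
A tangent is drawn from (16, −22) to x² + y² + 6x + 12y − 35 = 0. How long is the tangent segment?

Centre (−3, −6), r² = 80. |PO|² = (19)² + (−16)² = 617.
Power of the point: PT² = |PO|² − r² = 537, so PT = √537.

√537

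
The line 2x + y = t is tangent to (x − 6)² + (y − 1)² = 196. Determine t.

Tangency holds when the distance from the centre (6, 1) to the line equals the radius 14:
|2·6 + 1·1 − t| / √5 = 14
|t − (13)| = 14√5.

t = 13 ± 14√5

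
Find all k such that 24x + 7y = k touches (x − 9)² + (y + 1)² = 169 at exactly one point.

Tangency holds when the distance from the centre (9, −1) to the line equals the radius 13:
|24·9 + 7·(−1) − k| / √625 = 13
|k − (209)| = 13·25, so k = 534 or k = −116.

k = −116 or k = 534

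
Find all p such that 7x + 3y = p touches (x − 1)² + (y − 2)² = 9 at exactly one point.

p = 13 ± 3√58

The line touches the circle iff its distance from (1, 2) is 3:
|7·1 + 3·2 − p| / √58 = 3
|p − (13)| = 3√58.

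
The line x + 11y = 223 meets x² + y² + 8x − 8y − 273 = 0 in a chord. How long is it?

√122

The distance from (−4, 4) to the line is 183/√122, and r² = 305.
Half the chord is √(r² − d²) = √(61/2), so the full chord is √122.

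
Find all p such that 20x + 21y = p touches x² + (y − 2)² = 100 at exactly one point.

p = −248 or p = 332

The line touches the circle iff its distance from (0, 2) is 10:
|20·0 + 21·2 − p| / √841 = 10
|p − (42)| = 10·29, so p = 332 or p = −248.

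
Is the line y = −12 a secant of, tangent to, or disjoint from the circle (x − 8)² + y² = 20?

d² = (0·8 + 1·0 − (−12))² = 144; r² = 20.
Since d² > r², the line lies outside the circle.

disjoint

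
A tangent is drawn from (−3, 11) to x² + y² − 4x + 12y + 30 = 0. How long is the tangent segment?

4√19

The centre is (2, −6) and r = √10. The square of the distance from P to the centre is 25 + 289 = 314.
Power of the point: PT² = |PO|² − r² = 304, so PT = 4√19.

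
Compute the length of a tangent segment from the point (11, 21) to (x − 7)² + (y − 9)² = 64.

The centre is (7, 9) and r = 8. The square of the distance from P to the centre is 16 + 144 = 160.
Power of the point: PT² = |PO|² − r² = 96, so PT = 4√6.

4√6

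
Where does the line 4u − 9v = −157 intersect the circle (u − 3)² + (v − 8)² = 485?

Express v = (157 + 4u)/9 and substitute into the circle:
97u² + 194u − 31331 = 0  ⟹  u² + 2u − 323 = 0
u = 17 or u = −19, giving (17, 25) and (−19, 9).

(−19, 9) and (17, 25)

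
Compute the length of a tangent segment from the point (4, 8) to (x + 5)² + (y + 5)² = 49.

√201

The centre is (−5, −5) and r = 7. The square of the distance from P to the centre is 81 + 169 = 250.
Power of the point: PT² = |PO|² − r² = 201, so PT = √201.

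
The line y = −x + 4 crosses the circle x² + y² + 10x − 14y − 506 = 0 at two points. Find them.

(−21, 25) and (13, −9)

Substitute y = −x + 4:
2x² + 16x − 546 = 0  ⟹  x² + 8x − 273 = 0
x = 13 or x = −21, giving (13, −9) and (−21, 25).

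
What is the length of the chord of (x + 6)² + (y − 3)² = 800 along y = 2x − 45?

From the line, y = 2x − 45. Substituting:
5x² − 180x + 1540 = 0  ⟹  x² − 36x + 308 = 0
x = 22 or x = 14, giving (22, −1) and (14, −17).
Chord length = distance between (22, −1) and (14, −17) = √320 = 8√5.

8√5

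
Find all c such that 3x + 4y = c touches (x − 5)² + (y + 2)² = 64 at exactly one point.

c = −33 or c = 47

Tangency holds when the distance from the centre (5, −2) to the line equals the radius 8:
|3·5 + 4·(−2) − c| / √25 = 8
|c − (7)| = 8·5, so c = 47 or c = −33.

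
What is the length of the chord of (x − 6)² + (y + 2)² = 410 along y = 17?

14

Express y = 17 and substitute into the circle:
x² − 12x − 13 = 0
x = 13 or x = −1, giving (13, 17) and (−1, 17).
|(13, 17) − (−1, 17)| = √((14)² + (0)²) = 14.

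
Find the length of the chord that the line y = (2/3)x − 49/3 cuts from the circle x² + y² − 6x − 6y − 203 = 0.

Centre (3, 3), r² = 221. Perpendicular distance d from centre to line = |−52| / √13 = 52/√13.
Half the chord is √(r² − d²) = √(13), so the full chord is 2√13.

2√13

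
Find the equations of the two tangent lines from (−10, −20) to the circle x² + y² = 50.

A line y − (−20) = m(x − (−10)) is tangent when its distance from (0, 0) is 5√2:
(10m − (20))² = 50(m² + 1)
m² − 8m + 7 = 0, so m = 1 or m = 7.
Through (−10, −20) these give x − y = 10 and 7x − y = −50.

x − y = 10 and 7x − y = −50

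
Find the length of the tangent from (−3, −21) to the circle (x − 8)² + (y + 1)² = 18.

The centre is (8, −1) and r = 3√2. The square of the distance from P to the centre is 121 + 400 = 521.
By the tangent–radius right angle, tangent length = √(|PO|² − r²) = √503.

√503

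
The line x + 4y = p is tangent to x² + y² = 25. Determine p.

p = ±5√17

For a tangent, require d(centre, line) = r = 5.
|1·0 + 4·0 − p| / √17 = 5
|p| = 5√17.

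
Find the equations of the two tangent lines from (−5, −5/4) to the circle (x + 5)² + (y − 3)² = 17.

x + 4y = −10 and x − 4y = 0

A line y − (−5/4) = m(x − (−5)) is tangent when its distance from (−5, 3) is √17:
[m·(0) − (17/4)]² = 17(m² + 1)
16m² − 1 = 0, so m = −1/4 or m = 1/4.
With m = −1/4: x + 4y = −10. With m = 1/4: x − 4y = 0.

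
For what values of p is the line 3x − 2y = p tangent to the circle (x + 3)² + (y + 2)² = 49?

p = −5 ± 7√13

For a tangent, require d(centre, line) = r = 7.
|3·(−3) − 2·(−2) − p| / √13 = 7
|p − (−5)| = 7√13.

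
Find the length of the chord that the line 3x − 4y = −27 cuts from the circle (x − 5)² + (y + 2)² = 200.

20

The distance from (5, −2) to the line is 50/√25, and r² = 200.
Chord = 2√(r² − d²) = 2·√(100) = 20.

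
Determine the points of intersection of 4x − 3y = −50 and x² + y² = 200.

(−14, −2) and (−2, 14)

From the line, y = (50 + 4x)/3. Substituting:
25x² + 400x + 700 = 0  ⟹  x² + 16x + 28 = 0
x = −2 or x = −14, giving (−2, 14) and (−14, −2).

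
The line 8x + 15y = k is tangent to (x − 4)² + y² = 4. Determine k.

k = −2 or k = 66

For a tangent, require d(centre, line) = r = 2.
|8·4 + 15·0 − k| / √289 = 2
|k − (32)| = 2·17, so k = 66 or k = −2.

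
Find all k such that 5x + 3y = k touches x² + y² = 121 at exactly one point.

k = ±11√34

The line touches the circle iff its distance from (0, 0) is 11:
|5·0 + 3·0 − k| / √34 = 11
|k| = 11√34.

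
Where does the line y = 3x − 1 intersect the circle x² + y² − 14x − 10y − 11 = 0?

(0, −1) and (5, 14)

Express y = 3x − 1 and substitute into the circle:
10x² − 50x = 0  ⟹  x² − 5x = 0
x = 5 or x = 0, giving (5, 14) and (0, −1).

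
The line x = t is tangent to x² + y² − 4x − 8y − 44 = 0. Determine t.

For a tangent, require d(centre, line) = r = 8.
|1·2 + 0·4 − t| / √1 = 8
|t − (2)| = 8, so t = 10 or t = −6.

t = −6 or t = 10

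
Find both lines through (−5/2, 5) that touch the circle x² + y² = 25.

A line y − (5) = m(x − (−5/2)) is tangent when its distance from (0, 0) is 5:
(5/2m − (−5))² = 25(m² + 1)
3m² − 4m = 0, so m = 4/3 or m = 0.
With m = 4/3: 4x − 3y = −25. With m = 0: y = 5.

4x − 3y = −25 and y = 5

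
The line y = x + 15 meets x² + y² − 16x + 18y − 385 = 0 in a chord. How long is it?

6√2

Substitute y = x + 15:
2x² + 32x + 110 = 0  ⟹  x² + 16x + 55 = 0
x = −5 or x = −11, giving (−5, 10) and (−11, 4).
|(−5, 10) − (−11, 4)| = √((6)² + (6)²) = 6√2.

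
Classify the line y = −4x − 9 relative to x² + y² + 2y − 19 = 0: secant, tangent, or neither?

Substituting the line into the circle gives 17x² + 64x + 44 = 0.
Δ = 4096 − 2992 = 1104.
Two real roots: the line is a secant.

secant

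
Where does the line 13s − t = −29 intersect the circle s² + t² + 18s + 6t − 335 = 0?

From the line, t = 13s + 29. Substituting:
170s² + 850s + 680 = 0  ⟹  s² + 5s + 4 = 0
s = −1 or s = −4, giving (−1, 16) and (−4, −23).

(−4, −23) and (−1, 16)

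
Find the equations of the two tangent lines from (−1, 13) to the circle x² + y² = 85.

7x − 6y = −85 and 6x + 7y = 85

Write the tangent as mx − y + (13 − m·(−1)) = 0 and set its distance from the centre to √85:
(1m − (−13))² = 85(m² + 1)
42m² − 13m − 42 = 0, so m = 7/6 or m = −6/7.
Through (−1, 13) these give 7x − 6y = −85 and 6x + 7y = 85.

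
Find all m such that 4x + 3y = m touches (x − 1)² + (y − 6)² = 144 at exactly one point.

m = −38 or m = 82

For a tangent, require d(centre, line) = r = 12.
|4·1 + 3·6 − m| / √25 = 12
|m − (22)| = 12·5, so m = 82 or m = −38.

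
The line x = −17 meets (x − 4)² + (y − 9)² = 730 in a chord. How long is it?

The line gives x = −17. Substituting into the circle:
y² − 18y − 208 = 0
y = 26 or y = −8, giving (−17, 26) and (−17, −8).
|(−17, 26) − (−17, −8)| = √((0)² + (34)²) = 34.

34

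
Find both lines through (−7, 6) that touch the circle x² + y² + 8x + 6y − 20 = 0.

A line y − (6) = m(x − (−7)) is tangent when its distance from (−4, −3) is 3√5:
[m·(3) − (−9)]² = 45(m² + 1)
2m² − 3m − 2 = 0, so m = −1/2 or m = 2.
Through (−7, 6) these give x + 2y = 5 and 2x − y = −20.

x + 2y = 5 and 2x − y = −20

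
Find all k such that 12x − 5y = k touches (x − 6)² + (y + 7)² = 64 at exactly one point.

For a tangent, require d(centre, line) = r = 8.
|12·6 − 5·(−7) − k| / √169 = 8
|k − (107)| = 8·13, so k = 211 or k = 3.

k = 3 or k = 211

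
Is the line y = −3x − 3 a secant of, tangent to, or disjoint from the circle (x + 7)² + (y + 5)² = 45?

Substituting the line into the circle gives 10x² + 2x + 8 = 0.
Discriminant = (2)² − 4·10·(8) = −316 < 0.
No real roots: the line does not meet the circle.

disjoint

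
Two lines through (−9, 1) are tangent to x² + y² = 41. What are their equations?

4x − 5y = −41 and 5x + 4y = −41

Write the tangent as mx − y + (1 − m·(−9)) = 0 and set its distance from the centre to √41:
[m·(9) − (−1)]² = 41(m² + 1)
20m² + 9m − 20 = 0, so m = 4/5 or m = −5/4.
With m = 4/5: 4x − 5y = −41. With m = −5/4: 5x + 4y = −41.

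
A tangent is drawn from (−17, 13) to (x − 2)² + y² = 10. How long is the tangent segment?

2√130

Centre (2, 0), r² = 10. |PO|² = (−19)² + (13)² = 530.
The tangent meets the radius at right angles, so tangent² = |PO|² − r² = 530 − 10 = 520.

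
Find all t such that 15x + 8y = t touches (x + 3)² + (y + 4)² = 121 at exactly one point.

For a tangent, require d(centre, line) = r = 11.
|15·(−3) + 8·(−4) − t| / √289 = 11
|t − (−77)| = 11·17, so t = 110 or t = −264.

t = −264 or t = 110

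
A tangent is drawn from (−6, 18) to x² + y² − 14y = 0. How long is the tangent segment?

With centre O = (0, 7), |OP|² = 157 and r² = 49.
By the tangent–radius right angle, tangent length = √(|PO|² − r²) = √108 = 6√3.

6√3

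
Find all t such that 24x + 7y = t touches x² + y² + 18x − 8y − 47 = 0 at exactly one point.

t = −488 or t = 112

Tangency holds when the distance from the centre (−9, 4) to the line equals the radius 12:
|24·(−9) + 7·4 − t| / √625 = 12
|t − (−188)| = 12·25, so t = 112 or t = −488.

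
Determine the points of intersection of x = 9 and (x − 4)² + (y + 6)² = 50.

The line gives x = 9. Substituting into the circle:
y² + 12y + 11 = 0
y = −1 or y = −11, giving (9, −1) and (9, −11).

(9, −11) and (9, −1)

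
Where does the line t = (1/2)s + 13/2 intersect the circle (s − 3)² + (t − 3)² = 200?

(−11, 1) and (13, 13)

Substitute t = (13 + s)/2:
5s² − 10s − 715 = 0  ⟹  s² − 2s − 143 = 0
s = 13 or s = −11, giving (13, 13) and (−11, 1).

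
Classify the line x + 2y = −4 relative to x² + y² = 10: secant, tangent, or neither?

Substituting the line into the circle gives 5x² + 8x − 24 = 0.
Discriminant = (8)² − 4·5·(−24) = 544 > 0.
Two real roots: the line is a secant.

secant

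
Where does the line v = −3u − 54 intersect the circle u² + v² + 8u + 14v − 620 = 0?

(−22, 12) and (−7, −33)

Express v = −3u − 54 and substitute into the circle:
10u² + 290u + 1540 = 0  ⟹  u² + 29u + 154 = 0
u = −7 or u = −22, giving (−7, −33) and (−22, 12).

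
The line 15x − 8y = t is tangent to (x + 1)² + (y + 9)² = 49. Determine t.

For a tangent, require d(centre, line) = r = 7.
|15·(−1) − 8·(−9) − t| / √289 = 7
|t − (57)| = 7·17, so t = 176 or t = −62.

t = −62 or t = 176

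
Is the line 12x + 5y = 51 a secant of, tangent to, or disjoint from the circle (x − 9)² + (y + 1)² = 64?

d² = (12·9 + 5·(−1) − (51))²/169 = 16; r² = 64.
Since d² < r², the line cuts the circle twice.

secant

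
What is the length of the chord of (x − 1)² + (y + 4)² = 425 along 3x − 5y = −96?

From the line, y = (96 + 3x)/5. Substituting:
34x² + 646x + 2856 = 0  ⟹  x² + 19x + 84 = 0
x = −7 or x = −12, giving (−7, 15) and (−12, 12).
|(−7, 15) − (−12, 12)| = √((5)² + (3)²) = √34.

√34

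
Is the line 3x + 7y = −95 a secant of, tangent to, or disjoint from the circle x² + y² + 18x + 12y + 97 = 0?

secant

Substituting the line into the circle gives 58x² + 1200x + 5798 = 0.
Δ = 1440000 − 1345136 = 94864.
Two real roots: the line is a secant.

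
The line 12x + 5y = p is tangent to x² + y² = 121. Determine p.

Tangency holds when the distance from the centre (0, 0) to the line equals the radius 11:
|12·0 + 5·0 − p| / √169 = 11
|p| = 11·13, so p = 143 or p = −143.

p = −143 or p = 143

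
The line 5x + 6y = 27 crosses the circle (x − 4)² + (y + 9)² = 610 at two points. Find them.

Substitute y = (27 − 5x)/6:
61x² − 1098x − 14823 = 0  ⟹  x² − 18x − 243 = 0
x = 27 or x = −9, giving (27, −18) and (−9, 12).

(−9, 12) and (27, −18)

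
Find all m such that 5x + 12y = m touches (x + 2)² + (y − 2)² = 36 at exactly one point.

For a tangent, require d(centre, line) = r = 6.
|5·(−2) + 12·2 − m| / √169 = 6
|m − (14)| = 6·13, so m = 92 or m = −64.

m = −64 or m = 92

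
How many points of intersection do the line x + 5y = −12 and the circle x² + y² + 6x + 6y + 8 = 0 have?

Substituting the line into the circle gives 26x² + 144x − 16 = 0.
Δ = 20736 − (−1664) = 22400.
Two real roots: the line is a secant.

2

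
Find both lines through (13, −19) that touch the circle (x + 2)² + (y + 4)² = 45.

Write the tangent as mx − y + (−19 − m·(13)) = 0 and set its distance from the centre to 3√5:
[m·(−15) − (15)]² = 45(m² + 1)
2m² + 5m + 2 = 0, so m = −2 or m = −1/2.
With m = −2: 2x + y = 7. With m = −1/2: x + 2y = −25.

2x + y = 7 and x + 2y = −25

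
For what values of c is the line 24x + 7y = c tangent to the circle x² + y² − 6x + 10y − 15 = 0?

c = −138 or c = 212

Tangency holds when the distance from the centre (3, −5) to the line equals the radius 7:
|24·3 + 7·(−5) − c| / √625 = 7
|c − (37)| = 7·25, so c = 212 or c = −138.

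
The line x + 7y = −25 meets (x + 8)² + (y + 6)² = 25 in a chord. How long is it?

5√2

Express y = (−25 − x)/7 and substitute into the circle:
50x² + 750x + 2200 = 0  ⟹  x² + 15x + 44 = 0
x = −4 or x = −11, giving (−4, −3) and (−11, −2).
Chord length = distance between (−4, −3) and (−11, −2) = √50 = 5√2.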